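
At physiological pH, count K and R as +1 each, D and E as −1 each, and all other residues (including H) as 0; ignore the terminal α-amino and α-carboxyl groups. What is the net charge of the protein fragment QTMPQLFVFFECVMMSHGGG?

Positive (K, R): none → +0.
Negative (D, E): E11 → −1.
Net charge = (+0) + (−1) = −1.

-1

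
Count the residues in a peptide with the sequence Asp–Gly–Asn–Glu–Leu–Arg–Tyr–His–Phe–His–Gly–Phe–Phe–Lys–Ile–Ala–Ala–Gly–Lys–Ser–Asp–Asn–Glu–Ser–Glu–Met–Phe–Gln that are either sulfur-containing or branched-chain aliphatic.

Sulfur-containing: C, M. Branched-chain aliphatic: I, L, V.
Sulfur-containing residues here: Met26 (1).
Branched-chain aliphatic residues here: Leu5, Ile15 (2).
The two groups share no amino acid, so total = 1 + 2 = 3.

3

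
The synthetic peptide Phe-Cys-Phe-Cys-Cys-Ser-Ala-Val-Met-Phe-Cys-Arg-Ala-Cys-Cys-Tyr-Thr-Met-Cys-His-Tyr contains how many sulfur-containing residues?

Cysteine (C, thiol) and methionine (M, thioether) are the two sulfur-containing amino acids.
Matching residues: Cys2, Cys4, Cys5, Met9, Cys11, Cys14, Cys15, Met18, Cys19.

9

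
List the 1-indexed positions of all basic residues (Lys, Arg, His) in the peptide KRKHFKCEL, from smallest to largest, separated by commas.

1, 2, 3, 4, 6

Matching residues: K1, R2, K3, H4, K6.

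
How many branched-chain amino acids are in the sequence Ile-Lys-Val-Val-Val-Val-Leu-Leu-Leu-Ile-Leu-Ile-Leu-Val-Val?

V, L, and I make up the branched-chain aliphatic group.
Matching residues: Ile1, Val3, Val4, Val5, Val6, Leu7, Leu8, Leu9, Ile10, Leu11, Ile12, Leu13, Val14, Val15.

14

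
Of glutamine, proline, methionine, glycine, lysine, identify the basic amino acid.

lysine

Lysine (K), arginine (R), and histidine (H) have basic, nitrogen-containing side chains.
Of the listed options, only lysine belongs to this group.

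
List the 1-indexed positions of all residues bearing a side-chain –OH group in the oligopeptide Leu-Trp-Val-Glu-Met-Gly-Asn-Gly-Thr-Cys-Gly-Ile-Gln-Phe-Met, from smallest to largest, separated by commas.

The –OH-bearing residues are Ser, Thr (aliphatic alcohols), and Tyr (phenol).
Matching residues: Thr9.

9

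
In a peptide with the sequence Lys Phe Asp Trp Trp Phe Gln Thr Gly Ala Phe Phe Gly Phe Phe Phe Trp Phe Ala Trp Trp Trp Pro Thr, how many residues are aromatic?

14

Phenylalanine (F), tryptophan (W), and tyrosine (Y) have aromatic ring side chains.
Matching residues: Phe2, Trp4, Trp5, Phe6, Phe11, Phe12, Phe14, Phe15, Phe16, Trp17, Phe18, Trp20, Trp21, Trp22.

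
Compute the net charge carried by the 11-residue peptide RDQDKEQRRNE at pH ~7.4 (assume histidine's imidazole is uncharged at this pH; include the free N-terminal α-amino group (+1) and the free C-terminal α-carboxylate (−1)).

0

At pH ~7.4 the Lys and Arg side chains are protonated (+1), the Asp and Glu side chains are deprotonated (−1), and with His taken as neutral all other side chains carry no charge.
Positive (K, R): R1, K5, R8, R9 → +4.
Negative (D, E): D2, D4, E6, E11 → −4.
The N-terminus (+1) and C-terminus (−1) cancel.
Net charge = (+4) + (−4) = 0.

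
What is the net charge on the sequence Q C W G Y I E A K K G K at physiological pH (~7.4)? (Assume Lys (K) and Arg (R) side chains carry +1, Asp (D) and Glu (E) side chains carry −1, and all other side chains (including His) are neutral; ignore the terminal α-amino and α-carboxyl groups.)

Positive (K, R): K9, K10, K12 → +3.
Negative (D, E): E7 → −1.
Net charge = (+3) + (−1) = +2.

+2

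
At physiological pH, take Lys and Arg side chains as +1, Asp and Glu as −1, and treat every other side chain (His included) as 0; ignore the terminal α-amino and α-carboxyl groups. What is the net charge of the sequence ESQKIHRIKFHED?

Positive (K, R): K4, R7, K9 → +3.
Negative (D, E): E1, E12, D13 → −3.
Net charge = (+3) + (−3) = 0.

0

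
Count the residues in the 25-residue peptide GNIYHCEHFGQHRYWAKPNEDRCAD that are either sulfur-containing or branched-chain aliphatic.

3

Sulfur-containing: C, M. Branched-chain aliphatic: I, L, V.
Sulfur-containing residues here: C6, C23 (2).
Branched-chain aliphatic residues here: I3 (1).
The two groups share no amino acid, so total = 2 + 1 = 3.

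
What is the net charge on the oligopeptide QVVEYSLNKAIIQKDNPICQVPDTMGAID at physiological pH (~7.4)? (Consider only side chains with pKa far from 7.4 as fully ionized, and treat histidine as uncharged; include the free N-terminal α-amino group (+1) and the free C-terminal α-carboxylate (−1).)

The side chains ionized at physiological pH are Lys/Arg (+1) and Asp/Glu (−1); with His treated as neutral, nothing else contributes.
Positive (K, R): K9, K14 → +2.
Negative (D, E): E4, D15, D23, D29 → −4.
The N-terminus (+1) and C-terminus (−1) cancel.
Net charge = (+2) + (−4) = −2.

-2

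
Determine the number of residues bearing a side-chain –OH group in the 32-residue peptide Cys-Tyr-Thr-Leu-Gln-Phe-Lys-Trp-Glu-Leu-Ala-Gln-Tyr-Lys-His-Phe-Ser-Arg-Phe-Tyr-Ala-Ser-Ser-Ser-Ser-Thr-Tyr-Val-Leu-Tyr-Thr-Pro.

The –OH-bearing residues are Ser, Thr (aliphatic alcohols), and Tyr (phenol).
Matching residues: Tyr2, Thr3, Tyr13, Ser17, Tyr20, Ser22, Ser23, Ser24, Ser25, Thr26, Tyr27, Tyr30, Thr31.

13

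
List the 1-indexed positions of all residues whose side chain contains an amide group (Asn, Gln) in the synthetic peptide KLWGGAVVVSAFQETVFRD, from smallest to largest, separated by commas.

13

Matching residues: Q13.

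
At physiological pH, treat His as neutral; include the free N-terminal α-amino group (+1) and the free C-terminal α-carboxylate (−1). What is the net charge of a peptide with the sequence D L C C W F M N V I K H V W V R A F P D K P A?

At pH ~7.4 the Lys and Arg side chains are protonated (+1), the Asp and Glu side chains are deprotonated (−1), and with His taken as neutral all other side chains carry no charge.
Positive (K, R): K11, R16, K21 → +3.
Negative (D, E): D1, D20 → −2.
The N-terminus (+1) and C-terminus (−1) cancel.
Net charge = (+3) + (−2) = +1.

+1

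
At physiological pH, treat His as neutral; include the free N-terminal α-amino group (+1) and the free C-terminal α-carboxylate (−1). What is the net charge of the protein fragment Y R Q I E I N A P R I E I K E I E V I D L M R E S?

-2

The side chains ionized at physiological pH are Lys/Arg (+1) and Asp/Glu (−1); with His treated as neutral, nothing else contributes.
Positive (K, R): R2, R10, K14, R23 → +4.
Negative (D, E): E5, E12, E15, E17, D20, E24 → −6.
The N-terminus (+1) and C-terminus (−1) cancel.
Net charge = (+4) + (−6) = −2.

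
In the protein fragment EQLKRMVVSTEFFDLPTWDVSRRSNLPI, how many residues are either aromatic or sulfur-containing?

Aromatic: F, W, Y. Sulfur-containing: C, M.
Aromatic residues here: F12, F13, W18 (3).
Sulfur-containing residues here: M6 (1).
The two groups share no amino acid, so total = 3 + 1 = 4.

4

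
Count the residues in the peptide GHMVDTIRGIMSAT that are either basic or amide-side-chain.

2

Basic: H, K, R. Amide-side-chain: N, Q.
Basic residues here: H2, R8 (2).
Amide-side-chain residues here: none (0).
The two groups share no amino acid, so total = 2 + 0 = 2.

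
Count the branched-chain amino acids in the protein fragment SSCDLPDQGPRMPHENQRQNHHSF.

The BCAAs are Val, Leu, and Ile — aliphatic side chains with a branch point.
Matching residues: L5.

1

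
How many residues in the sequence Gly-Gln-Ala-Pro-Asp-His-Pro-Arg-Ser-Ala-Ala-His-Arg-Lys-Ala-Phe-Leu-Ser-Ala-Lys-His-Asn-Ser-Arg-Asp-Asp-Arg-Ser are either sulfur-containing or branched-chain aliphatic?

1

Sulfur-containing: C, M. Branched-chain aliphatic: I, L, V.
Sulfur-containing residues here: none (0).
Branched-chain aliphatic residues here: Leu17 (1).
The two groups share no amino acid, so total = 0 + 1 = 1.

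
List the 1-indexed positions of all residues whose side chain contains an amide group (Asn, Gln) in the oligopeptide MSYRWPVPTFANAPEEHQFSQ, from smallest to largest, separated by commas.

12, 18, 21

Matching residues: N12, Q18, Q21.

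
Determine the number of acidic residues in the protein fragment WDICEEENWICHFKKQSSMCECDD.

Aspartate (D) and glutamate (E) have carboxylic-acid side chains and are the acidic amino acids.
Matching residues: D2, E5, E6, E7, E21, D23, D24.

7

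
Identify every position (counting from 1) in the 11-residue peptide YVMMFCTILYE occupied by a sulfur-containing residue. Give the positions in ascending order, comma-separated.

The sulfur-bearing residues are cysteine (–SH) and methionine (–S–CH₃).
Matching residues: M3, M4, C6.

3, 4, 6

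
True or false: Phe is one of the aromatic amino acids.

Phenylalanine (F), tryptophan (W), and tyrosine (Y) have aromatic ring side chains.
Phenylalanine is in this group.

True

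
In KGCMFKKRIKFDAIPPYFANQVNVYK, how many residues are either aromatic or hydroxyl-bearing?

5

Aromatic: F, W, Y. Hydroxyl-bearing: S, T, Y.
Aromatic residues here: F5, F11, Y17, F18, Y25 (5).
Hydroxyl-bearing residues here: Y17, Y25 (2).
Y is in both groups, so the 2 Y residues must not be double-counted.
Total = 5 + 2 − 2 = 5.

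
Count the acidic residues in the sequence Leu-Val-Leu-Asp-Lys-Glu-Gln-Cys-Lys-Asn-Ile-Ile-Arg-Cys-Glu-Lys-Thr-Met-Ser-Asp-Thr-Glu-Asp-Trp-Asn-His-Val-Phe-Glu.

7

The acidic residues are Asp (D) and Glu (E), whose side chains end in a carboxylate group.
Matching residues: Asp4, Glu6, Glu15, Asp20, Glu22, Asp23, Glu29.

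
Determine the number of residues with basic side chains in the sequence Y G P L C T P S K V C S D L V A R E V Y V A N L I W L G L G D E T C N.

2

K, R, and H are the three residues with basic side chains (ε-amine, guanidinium, and imidazole respectively).
Matching residues: K9, R17.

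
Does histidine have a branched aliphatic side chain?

No

The BCAAs are Val, Leu, and Ile — aliphatic side chains with a branch point.
Histidine is not in this group.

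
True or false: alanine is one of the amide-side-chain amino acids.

False

The amide-side-chain residues are Asn (N) and Gln (Q).
Alanine is not in this group.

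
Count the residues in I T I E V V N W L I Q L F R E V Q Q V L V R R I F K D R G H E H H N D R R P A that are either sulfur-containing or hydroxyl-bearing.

Sulfur-containing: C, M. Hydroxyl-bearing: S, T, Y.
Sulfur-containing residues here: none (0).
Hydroxyl-bearing residues here: T2 (1).
The two groups share no amino acid, so total = 0 + 1 = 1.

1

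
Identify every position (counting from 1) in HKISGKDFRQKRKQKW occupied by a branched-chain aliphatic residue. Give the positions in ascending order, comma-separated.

V, L, and I make up the branched-chain aliphatic group.
Matching residues: I3.

3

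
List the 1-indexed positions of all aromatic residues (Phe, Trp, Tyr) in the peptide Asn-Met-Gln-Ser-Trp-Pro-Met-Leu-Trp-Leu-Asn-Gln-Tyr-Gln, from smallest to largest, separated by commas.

5, 9, 13

Matching residues: Trp5, Trp9, Tyr13.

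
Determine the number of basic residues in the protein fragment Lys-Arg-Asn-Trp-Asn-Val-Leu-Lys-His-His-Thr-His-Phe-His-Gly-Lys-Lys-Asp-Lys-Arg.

Lysine (K), arginine (R), and histidine (H) have basic, nitrogen-containing side chains.
Matching residues: Lys1, Arg2, Lys8, His9, His10, His12, His14, Lys16, Lys17, Lys19, Arg20.

11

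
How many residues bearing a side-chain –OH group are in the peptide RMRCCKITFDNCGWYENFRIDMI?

2

S, T, and Y are the three residues with a side-chain hydroxyl.
Matching residues: T8, Y15.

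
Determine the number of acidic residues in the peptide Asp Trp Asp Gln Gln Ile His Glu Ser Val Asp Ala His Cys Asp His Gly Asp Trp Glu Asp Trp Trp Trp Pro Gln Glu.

9

Aspartate (D) and glutamate (E) have carboxylic-acid side chains and are the acidic amino acids.
Matching residues: Asp1, Asp3, Glu8, Asp11, Asp15, Asp18, Glu20, Asp21, Glu27.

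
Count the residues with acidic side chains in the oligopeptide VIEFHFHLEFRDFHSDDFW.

5

Only D (aspartate) and E (glutamate) carry a side-chain carboxylic acid.
Matching residues: E3, E9, D12, D16, D17.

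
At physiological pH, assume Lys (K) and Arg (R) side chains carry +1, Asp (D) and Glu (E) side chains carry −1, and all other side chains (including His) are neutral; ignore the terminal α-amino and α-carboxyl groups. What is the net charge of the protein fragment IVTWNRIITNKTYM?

+2

Positive (K, R): R6, K11 → +2.
Negative (D, E): none → −0.
Net charge = (+2) + (−0) = +2.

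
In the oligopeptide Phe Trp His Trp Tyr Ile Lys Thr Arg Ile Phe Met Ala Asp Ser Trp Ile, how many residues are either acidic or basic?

Acidic: D, E. Basic: H, K, R.
Acidic residues here: Asp14 (1).
Basic residues here: His3, Lys7, Arg9 (3).
The two groups share no amino acid, so total = 1 + 3 = 4.

4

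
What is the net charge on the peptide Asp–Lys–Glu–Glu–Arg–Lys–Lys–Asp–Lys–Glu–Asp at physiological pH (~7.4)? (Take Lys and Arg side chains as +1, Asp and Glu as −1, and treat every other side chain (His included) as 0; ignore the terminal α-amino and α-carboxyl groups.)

Positive (K, R): Lys2, Arg5, Lys6, Lys7, Lys9 → +5.
Negative (D, E): Asp1, Glu3, Glu4, Asp8, Glu10, Asp11 → −6.
Net charge = (+5) + (−6) = −1.

-1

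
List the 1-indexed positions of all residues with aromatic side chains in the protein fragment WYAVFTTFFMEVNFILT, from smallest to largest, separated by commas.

F, W, and Y each carry an aromatic ring on the side chain.
Matching residues: W1, Y2, F5, F8, F9, F14.

1, 2, 5, 8, 9, 14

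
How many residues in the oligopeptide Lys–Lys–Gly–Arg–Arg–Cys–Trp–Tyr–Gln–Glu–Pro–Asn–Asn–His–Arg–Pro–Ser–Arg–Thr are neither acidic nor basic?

Acidic: D, E. Basic: K, R, H. All other residues are neither.
Matching residues: Gly3, Cys6, Trp7, Tyr8, Gln9, Pro11, Asn12, Asn13, Pro16, Ser17, Thr19.

11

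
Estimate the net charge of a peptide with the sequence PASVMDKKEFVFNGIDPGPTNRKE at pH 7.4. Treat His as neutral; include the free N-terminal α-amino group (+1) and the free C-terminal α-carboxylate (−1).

0

At pH ~7.4 the Lys and Arg side chains are protonated (+1), the Asp and Glu side chains are deprotonated (−1), and with His taken as neutral all other side chains carry no charge.
Positive (K, R): K7, K8, R22, K23 → +4.
Negative (D, E): D6, E9, D16, E24 → −4.
The N-terminus (+1) and C-terminus (−1) cancel.
Net charge = (+4) + (−4) = 0.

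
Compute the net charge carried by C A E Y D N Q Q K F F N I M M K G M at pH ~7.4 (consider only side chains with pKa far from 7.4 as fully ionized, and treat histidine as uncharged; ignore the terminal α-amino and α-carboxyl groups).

0

Near pH 7.4, K and R contribute +1 each, D and E contribute −1 each, and every other side chain (His included, as stated) is uncharged.
Positive (K, R): K9, K16 → +2.
Negative (D, E): E3, D5 → −2.
Net charge = (+2) + (−2) = 0.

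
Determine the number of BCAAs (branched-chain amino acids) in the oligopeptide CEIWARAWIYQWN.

Valine (V), leucine (L), and isoleucine (I) are the branched-chain amino acids.
Matching residues: I3, I9.

2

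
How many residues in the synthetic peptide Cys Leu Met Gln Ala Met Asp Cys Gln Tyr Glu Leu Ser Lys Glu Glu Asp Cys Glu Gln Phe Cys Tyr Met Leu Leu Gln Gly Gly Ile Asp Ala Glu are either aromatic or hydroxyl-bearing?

4

Aromatic: F, W, Y. Hydroxyl-bearing: S, T, Y.
Aromatic residues here: Tyr10, Phe21, Tyr23 (3).
Hydroxyl-bearing residues here: Tyr10, Ser13, Tyr23 (3).
Y is in both groups, so the 2 Y residues must not be double-counted.
Total = 3 + 3 − 2 = 4.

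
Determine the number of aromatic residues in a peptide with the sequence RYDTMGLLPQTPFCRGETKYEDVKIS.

3

F, W, and Y each carry an aromatic ring on the side chain.
Matching residues: Y2, F13, Y20.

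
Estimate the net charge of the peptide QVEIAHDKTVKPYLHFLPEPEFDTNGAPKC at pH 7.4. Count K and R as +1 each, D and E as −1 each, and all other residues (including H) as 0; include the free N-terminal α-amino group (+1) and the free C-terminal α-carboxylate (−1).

-2

Positive (K, R): K8, K11, K29 → +3.
Negative (D, E): E3, D7, E19, E21, D23 → −5.
The N-terminus (+1) and C-terminus (−1) cancel.
Net charge = (+3) + (−5) = −2.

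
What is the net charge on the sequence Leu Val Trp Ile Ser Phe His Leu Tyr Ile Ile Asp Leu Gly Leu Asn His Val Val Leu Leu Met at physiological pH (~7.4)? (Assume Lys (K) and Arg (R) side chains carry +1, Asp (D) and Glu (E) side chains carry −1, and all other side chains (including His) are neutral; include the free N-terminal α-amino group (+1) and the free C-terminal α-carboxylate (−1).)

-1

Positive (K, R): none → +0.
Negative (D, E): Asp12 → −1.
The N-terminus (+1) and C-terminus (−1) cancel.
Net charge = (+0) + (−1) = −1.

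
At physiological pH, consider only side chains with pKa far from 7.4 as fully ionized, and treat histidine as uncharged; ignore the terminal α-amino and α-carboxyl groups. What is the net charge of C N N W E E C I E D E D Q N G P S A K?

-5

The side chains ionized at physiological pH are Lys/Arg (+1) and Asp/Glu (−1); with His treated as neutral, nothing else contributes.
Positive (K, R): K19 → +1.
Negative (D, E): E5, E6, E9, D10, E11, D12 → −6.
Net charge = (+1) + (−6) = −5.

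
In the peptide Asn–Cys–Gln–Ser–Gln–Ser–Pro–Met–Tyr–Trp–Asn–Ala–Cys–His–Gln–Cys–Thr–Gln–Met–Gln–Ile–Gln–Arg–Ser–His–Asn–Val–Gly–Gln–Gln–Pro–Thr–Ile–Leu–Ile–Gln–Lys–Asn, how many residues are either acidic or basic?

Acidic: D, E. Basic: H, K, R.
Acidic residues here: none (0).
Basic residues here: His14, Arg23, His25, Lys37 (4).
The two groups share no amino acid, so total = 0 + 4 = 4.

4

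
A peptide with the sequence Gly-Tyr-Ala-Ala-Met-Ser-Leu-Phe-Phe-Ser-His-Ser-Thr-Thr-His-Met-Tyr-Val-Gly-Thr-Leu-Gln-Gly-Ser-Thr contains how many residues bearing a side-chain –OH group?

10

Serine (S), threonine (T), and tyrosine (Y) each carry a hydroxyl group on the side chain.
Matching residues: Tyr2, Ser6, Ser10, Ser12, Thr13, Thr14, Tyr17, Thr20, Ser24, Thr25.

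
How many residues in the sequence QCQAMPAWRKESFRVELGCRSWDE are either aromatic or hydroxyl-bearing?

5

Aromatic: F, W, Y. Hydroxyl-bearing: S, T, Y.
Aromatic residues here: W8, F13, W22 (3).
Hydroxyl-bearing residues here: S12, S21 (2).
(Y belongs to both groups, but none appear in this sequence.) Total = 3 + 2 = 5.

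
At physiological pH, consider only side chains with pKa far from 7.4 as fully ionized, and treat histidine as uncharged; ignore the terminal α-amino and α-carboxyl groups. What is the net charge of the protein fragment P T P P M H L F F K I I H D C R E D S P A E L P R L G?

-1

The side chains ionized at physiological pH are Lys/Arg (+1) and Asp/Glu (−1); with His treated as neutral, nothing else contributes.
Positive (K, R): K10, R16, R25 → +3.
Negative (D, E): D14, E17, D18, E22 → −4.
Net charge = (+3) + (−4) = −1.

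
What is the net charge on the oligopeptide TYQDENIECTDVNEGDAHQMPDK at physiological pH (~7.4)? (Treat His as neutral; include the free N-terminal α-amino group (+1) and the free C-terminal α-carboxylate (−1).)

At pH ~7.4 the Lys and Arg side chains are protonated (+1), the Asp and Glu side chains are deprotonated (−1), and with His taken as neutral all other side chains carry no charge.
Positive (K, R): K23 → +1.
Negative (D, E): D4, E5, E8, D11, E14, D16, D22 → −7.
The N-terminus (+1) and C-terminus (−1) cancel.
Net charge = (+1) + (−7) = −6.

-6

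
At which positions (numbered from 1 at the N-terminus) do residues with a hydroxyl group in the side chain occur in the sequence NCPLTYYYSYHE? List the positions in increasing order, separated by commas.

Serine (S), threonine (T), and tyrosine (Y) each carry a hydroxyl group on the side chain.
Matching residues: T5, Y6, Y7, Y8, S9, Y10.

5, 6, 7, 8, 9, 10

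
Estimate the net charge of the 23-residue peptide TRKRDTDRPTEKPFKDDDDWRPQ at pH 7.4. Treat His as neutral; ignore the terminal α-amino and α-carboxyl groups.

The side chains ionized at physiological pH are Lys/Arg (+1) and Asp/Glu (−1); with His treated as neutral, nothing else contributes.
Positive (K, R): R2, K3, R4, R8, K12, K15, R21 → +7.
Negative (D, E): D5, D7, E11, D16, D17, D18, D19 → −7.
Net charge = (+7) + (−7) = 0.

0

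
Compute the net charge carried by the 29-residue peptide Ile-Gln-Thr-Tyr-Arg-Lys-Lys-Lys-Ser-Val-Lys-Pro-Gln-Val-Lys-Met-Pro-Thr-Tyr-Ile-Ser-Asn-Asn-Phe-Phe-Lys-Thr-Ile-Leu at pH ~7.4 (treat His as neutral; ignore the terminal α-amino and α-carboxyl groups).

Near pH 7.4, K and R contribute +1 each, D and E contribute −1 each, and every other side chain (His included, as stated) is uncharged.
Positive (K, R): Arg5, Lys6, Lys7, Lys8, Lys11, Lys15, Lys26 → +7.
Negative (D, E): none → −0.
Net charge = (+7) + (−0) = +7.

+7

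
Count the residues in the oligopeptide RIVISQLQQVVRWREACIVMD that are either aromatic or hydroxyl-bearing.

2

Aromatic: F, W, Y. Hydroxyl-bearing: S, T, Y.
Aromatic residues here: W13 (1).
Hydroxyl-bearing residues here: S5 (1).
(Y belongs to both groups, but none appear in this sequence.) Total = 1 + 1 = 2.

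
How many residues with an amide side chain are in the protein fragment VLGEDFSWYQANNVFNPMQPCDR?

The amide-side-chain residues are Asn (N) and Gln (Q).
Matching residues: Q10, N12, N13, N16, Q19.

5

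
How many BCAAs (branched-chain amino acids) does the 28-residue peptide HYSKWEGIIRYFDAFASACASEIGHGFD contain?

3

Valine (V), leucine (L), and isoleucine (I) are the branched-chain amino acids.
Matching residues: I8, I9, I23.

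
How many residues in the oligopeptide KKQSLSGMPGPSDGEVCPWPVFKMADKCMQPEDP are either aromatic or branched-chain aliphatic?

5

Aromatic: F, W, Y. Branched-chain aliphatic: I, L, V.
Aromatic residues here: W19, F22 (2).
Branched-chain aliphatic residues here: L5, V16, V21 (3).
The two groups share no amino acid, so total = 2 + 3 = 5.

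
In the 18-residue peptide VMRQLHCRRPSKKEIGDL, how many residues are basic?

K, R, and H are the three residues with basic side chains (ε-amine, guanidinium, and imidazole respectively).
Matching residues: R3, H6, R8, R9, K12, K13.

6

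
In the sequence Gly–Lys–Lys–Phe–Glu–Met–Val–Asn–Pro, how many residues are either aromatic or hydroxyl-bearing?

1

Aromatic: F, W, Y. Hydroxyl-bearing: S, T, Y.
Aromatic residues here: Phe4 (1).
Hydroxyl-bearing residues here: none (0).
(Y belongs to both groups, but none appear in this sequence.) Total = 1 + 0 = 1.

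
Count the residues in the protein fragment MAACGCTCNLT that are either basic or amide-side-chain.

1

Basic: H, K, R. Amide-side-chain: N, Q.
Basic residues here: none (0).
Amide-side-chain residues here: N9 (1).
The two groups share no amino acid, so total = 0 + 1 = 1.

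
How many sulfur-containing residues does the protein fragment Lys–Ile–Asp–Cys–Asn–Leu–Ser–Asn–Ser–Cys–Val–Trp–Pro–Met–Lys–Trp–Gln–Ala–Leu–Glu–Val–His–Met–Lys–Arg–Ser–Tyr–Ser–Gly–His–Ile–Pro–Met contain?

5

The sulfur-bearing residues are cysteine (–SH) and methionine (–S–CH₃).
Matching residues: Cys4, Cys10, Met14, Met23, Met33.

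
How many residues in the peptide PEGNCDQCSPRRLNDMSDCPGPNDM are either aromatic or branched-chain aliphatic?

Aromatic: F, W, Y. Branched-chain aliphatic: I, L, V.
Aromatic residues here: none (0).
Branched-chain aliphatic residues here: L13 (1).
The two groups share no amino acid, so total = 0 + 1 = 1.

1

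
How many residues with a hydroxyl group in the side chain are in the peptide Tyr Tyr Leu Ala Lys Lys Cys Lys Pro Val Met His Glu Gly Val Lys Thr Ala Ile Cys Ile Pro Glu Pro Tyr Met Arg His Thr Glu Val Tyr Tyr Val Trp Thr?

The –OH-bearing residues are Ser, Thr (aliphatic alcohols), and Tyr (phenol).
Matching residues: Tyr1, Tyr2, Thr17, Tyr25, Thr29, Tyr32, Tyr33, Thr36.

8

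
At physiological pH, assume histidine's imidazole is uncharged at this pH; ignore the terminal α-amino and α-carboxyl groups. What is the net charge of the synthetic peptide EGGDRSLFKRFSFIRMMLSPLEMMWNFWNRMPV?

+2

The side chains ionized at physiological pH are Lys/Arg (+1) and Asp/Glu (−1); with His treated as neutral, nothing else contributes.
Positive (K, R): R5, K9, R10, R15, R30 → +5.
Negative (D, E): E1, D4, E22 → −3.
Net charge = (+5) + (−3) = +2.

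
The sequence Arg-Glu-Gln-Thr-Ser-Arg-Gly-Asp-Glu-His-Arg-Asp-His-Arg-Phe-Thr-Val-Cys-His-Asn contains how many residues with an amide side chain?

Asparagine (N) and glutamine (Q) have uncharged amide side chains.
Matching residues: Gln3, Asn20.

2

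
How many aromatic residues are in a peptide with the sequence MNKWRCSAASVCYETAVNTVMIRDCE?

2

The aromatic amino acids are Phe (F, benzyl), Trp (W, indole), and Tyr (Y, phenol).
Matching residues: W4, Y13.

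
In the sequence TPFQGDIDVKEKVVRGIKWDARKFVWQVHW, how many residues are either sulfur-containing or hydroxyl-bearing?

Sulfur-containing: C, M. Hydroxyl-bearing: S, T, Y.
Sulfur-containing residues here: none (0).
Hydroxyl-bearing residues here: T1 (1).
The two groups share no amino acid, so total = 0 + 1 = 1.

1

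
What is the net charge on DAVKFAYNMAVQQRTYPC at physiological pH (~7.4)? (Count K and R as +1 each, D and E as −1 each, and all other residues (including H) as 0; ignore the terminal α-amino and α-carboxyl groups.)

Positive (K, R): K4, R14 → +2.
Negative (D, E): D1 → −1.
Net charge = (+2) + (−1) = +1.

+1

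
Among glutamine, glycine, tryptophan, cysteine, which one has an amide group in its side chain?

The amide-side-chain residues are Asn (N) and Gln (Q).
Of the listed options, only glutamine belongs to this group.

glutamine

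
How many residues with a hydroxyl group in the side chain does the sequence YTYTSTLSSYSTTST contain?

14

The –OH-bearing residues are Ser, Thr (aliphatic alcohols), and Tyr (phenol).
Matching residues: Y1, T2, Y3, T4, S5, T6, S8, S9, Y10, S11, T12, T13, S14, T15.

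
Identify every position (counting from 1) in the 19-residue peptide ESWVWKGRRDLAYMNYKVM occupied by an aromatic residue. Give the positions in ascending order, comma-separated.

F, W, and Y each carry an aromatic ring on the side chain.
Matching residues: W3, W5, Y13, Y16.

3, 5, 13, 16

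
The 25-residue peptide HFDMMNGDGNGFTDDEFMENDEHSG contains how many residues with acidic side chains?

The acidic residues are Asp (D) and Glu (E), whose side chains end in a carboxylate group.
Matching residues: D3, D8, D14, D15, E16, E19, D21, E22.

8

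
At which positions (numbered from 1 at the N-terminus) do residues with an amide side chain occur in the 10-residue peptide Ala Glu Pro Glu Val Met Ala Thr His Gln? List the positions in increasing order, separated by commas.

Asparagine (N) and glutamine (Q) have uncharged amide side chains.
Matching residues: Gln10.

10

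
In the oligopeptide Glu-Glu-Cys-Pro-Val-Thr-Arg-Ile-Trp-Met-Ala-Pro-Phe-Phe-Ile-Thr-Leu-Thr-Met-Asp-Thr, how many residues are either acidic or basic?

Acidic: D, E. Basic: H, K, R.
Acidic residues here: Glu1, Glu2, Asp20 (3).
Basic residues here: Arg7 (1).
The two groups share no amino acid, so total = 3 + 1 = 4.

4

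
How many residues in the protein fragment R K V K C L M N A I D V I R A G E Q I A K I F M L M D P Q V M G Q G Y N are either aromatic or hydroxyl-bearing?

2

Aromatic: F, W, Y. Hydroxyl-bearing: S, T, Y.
Aromatic residues here: F23, Y35 (2).
Hydroxyl-bearing residues here: Y35 (1).
Y is in both groups, so the 1 Y residue must not be double-counted.
Total = 2 + 1 − 1 = 2.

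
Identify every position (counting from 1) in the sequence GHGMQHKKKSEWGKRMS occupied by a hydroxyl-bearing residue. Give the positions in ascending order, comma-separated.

10, 17

Serine (S), threonine (T), and tyrosine (Y) each carry a hydroxyl group on the side chain.
Matching residues: S10, S17.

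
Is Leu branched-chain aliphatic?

V, L, and I make up the branched-chain aliphatic group.
Leucine is in this group.

Yes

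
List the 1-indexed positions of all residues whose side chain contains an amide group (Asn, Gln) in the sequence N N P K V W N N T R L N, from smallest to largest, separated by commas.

1, 2, 7, 8, 12

Matching residues: N1, N2, N7, N8, N12.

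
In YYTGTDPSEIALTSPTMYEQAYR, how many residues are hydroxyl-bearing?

Serine (S), threonine (T), and tyrosine (Y) each carry a hydroxyl group on the side chain.
Matching residues: Y1, Y2, T3, T5, S8, T13, S14, T16, Y18, Y22.

10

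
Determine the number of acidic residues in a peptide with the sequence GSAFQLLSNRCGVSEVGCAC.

1

Only D (aspartate) and E (glutamate) carry a side-chain carboxylic acid.
Matching residues: E15.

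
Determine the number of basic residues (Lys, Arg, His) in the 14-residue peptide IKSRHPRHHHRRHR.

11

Matching residues: K2, R4, H5, R7, H8, H9, H10, R11, R12, H13, R14.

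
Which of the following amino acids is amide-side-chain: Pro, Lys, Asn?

Only N (asparagine) and Q (glutamine) carry a side-chain carboxamide.
Of the listed options, only Asn belongs to this group.

Asn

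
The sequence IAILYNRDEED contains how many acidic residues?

Only D (aspartate) and E (glutamate) carry a side-chain carboxylic acid.
Matching residues: D8, E9, E10, D11.

4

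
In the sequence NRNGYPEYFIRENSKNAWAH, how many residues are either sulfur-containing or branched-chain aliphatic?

1

Sulfur-containing: C, M. Branched-chain aliphatic: I, L, V.
Sulfur-containing residues here: none (0).
Branched-chain aliphatic residues here: I10 (1).
The two groups share no amino acid, so total = 0 + 1 = 1.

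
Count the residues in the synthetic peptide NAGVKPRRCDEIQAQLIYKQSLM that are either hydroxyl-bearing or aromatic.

Hydroxyl-bearing: S, T, Y. Aromatic: F, W, Y.
Hydroxyl-bearing residues here: Y18, S21 (2).
Aromatic residues here: Y18 (1).
Y is in both groups, so the 1 Y residue must not be double-counted.
Total = 2 + 1 − 1 = 2.

2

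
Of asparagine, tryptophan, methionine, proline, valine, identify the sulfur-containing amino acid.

methionine

Cysteine (C, thiol) and methionine (M, thioether) are the two sulfur-containing amino acids.
Of the listed options, only methionine belongs to this group.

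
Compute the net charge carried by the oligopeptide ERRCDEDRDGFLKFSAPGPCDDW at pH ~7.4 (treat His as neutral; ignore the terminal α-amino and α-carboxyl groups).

-3

Near pH 7.4, K and R contribute +1 each, D and E contribute −1 each, and every other side chain (His included, as stated) is uncharged.
Positive (K, R): R2, R3, R8, K13 → +4.
Negative (D, E): E1, D5, E6, D7, D9, D21, D22 → −7.
Net charge = (+4) + (−7) = −3.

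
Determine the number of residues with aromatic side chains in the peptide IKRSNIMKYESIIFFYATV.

4

Phenylalanine (F), tryptophan (W), and tyrosine (Y) have aromatic ring side chains.
Matching residues: Y9, F14, F15, Y16.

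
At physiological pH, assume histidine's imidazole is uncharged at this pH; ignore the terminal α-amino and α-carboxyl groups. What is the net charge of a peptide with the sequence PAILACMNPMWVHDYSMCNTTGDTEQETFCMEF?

The side chains ionized at physiological pH are Lys/Arg (+1) and Asp/Glu (−1); with His treated as neutral, nothing else contributes.
Positive (K, R): none → +0.
Negative (D, E): D14, D23, E25, E27, E32 → −5.
Net charge = (+0) + (−5) = −5.

-5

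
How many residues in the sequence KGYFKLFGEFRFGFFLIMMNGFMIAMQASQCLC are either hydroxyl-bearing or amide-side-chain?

Hydroxyl-bearing: S, T, Y. Amide-side-chain: N, Q.
Hydroxyl-bearing residues here: Y3, S29 (2).
Amide-side-chain residues here: N20, Q27, Q30 (3).
The two groups share no amino acid, so total = 2 + 3 = 5.

5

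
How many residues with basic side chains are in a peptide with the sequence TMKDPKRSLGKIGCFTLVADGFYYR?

The basic amino acids are Lys (K), Arg (R), and His (H).
Matching residues: K3, K6, R7, K11, R25.

5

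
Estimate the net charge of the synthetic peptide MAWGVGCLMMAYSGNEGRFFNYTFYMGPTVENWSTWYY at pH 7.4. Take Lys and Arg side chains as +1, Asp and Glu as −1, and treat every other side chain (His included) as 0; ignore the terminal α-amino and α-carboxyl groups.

-1

Positive (K, R): R18 → +1.
Negative (D, E): E16, E31 → −2.
Net charge = (+1) + (−2) = −1.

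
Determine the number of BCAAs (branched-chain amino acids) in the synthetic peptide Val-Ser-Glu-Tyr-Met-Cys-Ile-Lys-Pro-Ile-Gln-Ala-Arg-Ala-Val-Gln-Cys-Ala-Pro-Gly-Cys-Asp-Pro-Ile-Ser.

V, L, and I make up the branched-chain aliphatic group.
Matching residues: Val1, Ile7, Ile10, Val15, Ile24.

5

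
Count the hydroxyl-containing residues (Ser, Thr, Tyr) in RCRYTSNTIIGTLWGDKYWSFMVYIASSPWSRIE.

Matching residues: Y4, T5, S6, T8, T12, Y18, S20, Y24, S27, S28, S31.

11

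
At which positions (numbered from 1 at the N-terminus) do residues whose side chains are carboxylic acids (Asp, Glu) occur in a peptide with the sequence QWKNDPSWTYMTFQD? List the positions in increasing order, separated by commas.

Matching residues: D5, D15.

5, 15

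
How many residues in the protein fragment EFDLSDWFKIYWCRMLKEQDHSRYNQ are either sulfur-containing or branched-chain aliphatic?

Sulfur-containing: C, M. Branched-chain aliphatic: I, L, V.
Sulfur-containing residues here: C13, M15 (2).
Branched-chain aliphatic residues here: L4, I10, L16 (3).
The two groups share no amino acid, so total = 2 + 3 = 5.

5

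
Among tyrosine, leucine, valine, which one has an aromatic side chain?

tyrosine

F, W, and Y each carry an aromatic ring on the side chain.
Of the listed options, only tyrosine belongs to this group.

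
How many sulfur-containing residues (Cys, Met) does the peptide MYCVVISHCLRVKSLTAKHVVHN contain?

Matching residues: M1, C3, C9.

3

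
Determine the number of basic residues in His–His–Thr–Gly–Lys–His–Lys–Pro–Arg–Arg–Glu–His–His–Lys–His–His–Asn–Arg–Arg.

14

Lysine (K), arginine (R), and histidine (H) have basic, nitrogen-containing side chains.
Matching residues: His1, His2, Lys5, His6, Lys7, Arg9, Arg10, His12, His13, Lys14, His15, His16, Arg18, Arg19.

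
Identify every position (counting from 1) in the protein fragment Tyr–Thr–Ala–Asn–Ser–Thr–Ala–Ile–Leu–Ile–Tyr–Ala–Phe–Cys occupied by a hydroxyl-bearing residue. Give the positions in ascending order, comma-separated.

Serine (S), threonine (T), and tyrosine (Y) each carry a hydroxyl group on the side chain.
Matching residues: Tyr1, Thr2, Ser5, Thr6, Tyr11.

1, 2, 5, 6, 11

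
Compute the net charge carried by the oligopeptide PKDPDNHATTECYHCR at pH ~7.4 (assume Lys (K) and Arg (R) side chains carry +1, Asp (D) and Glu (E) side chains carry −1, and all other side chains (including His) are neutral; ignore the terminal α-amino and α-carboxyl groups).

-1

Positive (K, R): K2, R16 → +2.
Negative (D, E): D3, D5, E11 → −3.
Net charge = (+2) + (−3) = −1.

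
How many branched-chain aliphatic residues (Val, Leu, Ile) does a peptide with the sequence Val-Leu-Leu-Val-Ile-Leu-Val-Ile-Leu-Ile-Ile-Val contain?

Matching residues: Val1, Leu2, Leu3, Val4, Ile5, Leu6, Val7, Ile8, Leu9, Ile10, Ile11, Val12.

12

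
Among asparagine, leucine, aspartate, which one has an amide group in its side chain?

Asparagine (N) and glutamine (Q) have uncharged amide side chains.
Of the listed options, only asparagine belongs to this group.

asparagine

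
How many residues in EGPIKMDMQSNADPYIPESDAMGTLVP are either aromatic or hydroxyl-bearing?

4

Aromatic: F, W, Y. Hydroxyl-bearing: S, T, Y.
Aromatic residues here: Y15 (1).
Hydroxyl-bearing residues here: S10, Y15, S19, T24 (4).
Y is in both groups, so the 1 Y residue must not be double-counted.
Total = 1 + 4 − 1 = 4.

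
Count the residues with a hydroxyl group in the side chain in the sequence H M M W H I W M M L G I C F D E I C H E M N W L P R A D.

S, T, and Y are the three residues with a side-chain hydroxyl.
None of the 28 residues belong to this group.

0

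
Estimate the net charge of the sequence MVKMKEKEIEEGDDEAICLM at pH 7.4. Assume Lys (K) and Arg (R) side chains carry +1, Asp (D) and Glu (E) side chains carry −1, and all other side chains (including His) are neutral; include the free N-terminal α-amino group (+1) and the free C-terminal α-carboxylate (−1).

-4

Positive (K, R): K3, K5, K7 → +3.
Negative (D, E): E6, E8, E10, E11, D13, D14, E15 → −7.
The N-terminus (+1) and C-terminus (−1) cancel.
Net charge = (+3) + (−7) = −4.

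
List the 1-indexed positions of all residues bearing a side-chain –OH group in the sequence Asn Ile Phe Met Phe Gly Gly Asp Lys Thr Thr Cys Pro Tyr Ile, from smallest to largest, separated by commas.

Serine (S), threonine (T), and tyrosine (Y) each carry a hydroxyl group on the side chain.
Matching residues: Thr10, Thr11, Tyr14.

10, 11, 14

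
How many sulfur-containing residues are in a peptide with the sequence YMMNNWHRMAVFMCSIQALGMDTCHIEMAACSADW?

9

The sulfur-bearing residues are cysteine (–SH) and methionine (–S–CH₃).
Matching residues: M2, M3, M9, M13, C14, M21, C24, M28, C31.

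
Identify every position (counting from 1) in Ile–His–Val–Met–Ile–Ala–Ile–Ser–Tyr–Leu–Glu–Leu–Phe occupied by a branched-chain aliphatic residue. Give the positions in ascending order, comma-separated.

V, L, and I make up the branched-chain aliphatic group.
Matching residues: Ile1, Val3, Ile5, Ile7, Leu10, Leu12.

1, 3, 5, 7, 10, 12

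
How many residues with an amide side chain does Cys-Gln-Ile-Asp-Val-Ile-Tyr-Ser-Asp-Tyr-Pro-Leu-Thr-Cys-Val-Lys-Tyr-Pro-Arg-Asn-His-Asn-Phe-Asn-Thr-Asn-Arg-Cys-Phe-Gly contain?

Asparagine (N) and glutamine (Q) have uncharged amide side chains.
Matching residues: Gln2, Asn20, Asn22, Asn24, Asn26.

5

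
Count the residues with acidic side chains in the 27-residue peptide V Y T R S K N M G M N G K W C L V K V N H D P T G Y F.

1

Aspartate (D) and glutamate (E) have carboxylic-acid side chains and are the acidic amino acids.
Matching residues: D22.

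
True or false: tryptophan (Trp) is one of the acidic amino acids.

False

Only D (aspartate) and E (glutamate) carry a side-chain carboxylic acid.
Tryptophan is not in this group.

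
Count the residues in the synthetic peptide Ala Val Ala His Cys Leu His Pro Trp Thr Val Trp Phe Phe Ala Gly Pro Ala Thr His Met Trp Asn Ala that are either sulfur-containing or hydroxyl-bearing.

Sulfur-containing: C, M. Hydroxyl-bearing: S, T, Y.
Sulfur-containing residues here: Cys5, Met21 (2).
Hydroxyl-bearing residues here: Thr10, Thr19 (2).
The two groups share no amino acid, so total = 2 + 2 = 4.

4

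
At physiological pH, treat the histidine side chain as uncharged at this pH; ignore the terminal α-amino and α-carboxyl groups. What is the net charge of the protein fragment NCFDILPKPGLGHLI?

At pH ~7.4 the Lys and Arg side chains are protonated (+1), the Asp and Glu side chains are deprotonated (−1), and with His taken as neutral all other side chains carry no charge.
Positive (K, R): K8 → +1.
Negative (D, E): D4 → −1.
Net charge = (+1) + (−1) = 0.

0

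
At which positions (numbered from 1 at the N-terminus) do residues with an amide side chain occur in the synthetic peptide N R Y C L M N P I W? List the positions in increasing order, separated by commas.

1, 7

The amide-side-chain residues are Asn (N) and Gln (Q).
Matching residues: N1, N7.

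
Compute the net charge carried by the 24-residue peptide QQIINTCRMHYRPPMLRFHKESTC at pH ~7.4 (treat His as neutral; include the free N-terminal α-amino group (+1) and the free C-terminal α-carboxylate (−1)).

The side chains ionized at physiological pH are Lys/Arg (+1) and Asp/Glu (−1); with His treated as neutral, nothing else contributes.
Positive (K, R): R8, R12, R17, K20 → +4.
Negative (D, E): E21 → −1.
The N-terminus (+1) and C-terminus (−1) cancel.
Net charge = (+4) + (−1) = +3.

+3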